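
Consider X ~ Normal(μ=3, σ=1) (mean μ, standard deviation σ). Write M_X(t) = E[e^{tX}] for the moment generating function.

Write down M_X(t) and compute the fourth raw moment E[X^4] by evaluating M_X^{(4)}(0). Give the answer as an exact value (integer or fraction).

E[X^4] = M′′′′(0) = 138

M_X(t) = e^(t^2/2 + 3*t)
M′(t) = t*e^(3*t)*e^(t^2/2) + 3*e^(3*t)*e^(t^2/2)
M′′(t) = t^2*e^(3*t)*e^(t^2/2) + 6*t*e^(3*t)*e^(t^2/2) + 10*e^(3*t)*e^(t^2/2)
M′′′(t) = t^3*e^(3*t)*e^(t^2/2) + 9*t^2*e^(3*t)*e^(t^2/2) + 30*t*e^(3*t)*e^(t^2/2) + 36*e^(3*t)*e^(t^2/2)
M′′′′(t) = t^4*e^(3*t)*e^(t^2/2) + 12*t^3*e^(3*t)*e^(t^2/2) + 60*t^2*e^(3*t)*e^(t^2/2) + 144*t*e^(3*t)*e^(t^2/2) + 138*e^(3*t)*e^(t^2/2)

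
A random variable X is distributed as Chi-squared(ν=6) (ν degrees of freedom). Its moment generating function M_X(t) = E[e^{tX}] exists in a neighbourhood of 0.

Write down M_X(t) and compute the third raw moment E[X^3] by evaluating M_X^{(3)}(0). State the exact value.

M_X(t) = (1 - 2*t)^(-3)
M^(3)(t) = 480/(64*t^6 - 192*t^5 + 240*t^4 - 160*t^3 + 60*t^2 - 12*t + 1)

E[X^3] = M^(3)(0) = 480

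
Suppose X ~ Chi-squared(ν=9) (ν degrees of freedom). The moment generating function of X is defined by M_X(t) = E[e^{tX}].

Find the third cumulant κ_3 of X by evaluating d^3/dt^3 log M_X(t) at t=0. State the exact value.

κ_3 = K′′′(0) = 72

M_X(t) = (1 - 2*t)^(-9/2)
K_X(t) = log M_X(t) = -9*log(1 - 2*t)/2
K′(t) = -9/(2*t - 1)
K′′(t) = 18/(4*t^2 - 4*t + 1)
K′′′(t) = -72/(8*t^3 - 12*t^2 + 6*t - 1)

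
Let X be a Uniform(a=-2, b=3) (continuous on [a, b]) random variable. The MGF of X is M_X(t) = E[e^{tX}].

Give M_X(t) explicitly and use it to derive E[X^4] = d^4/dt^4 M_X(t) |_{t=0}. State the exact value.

E[X^4] = D^4[M](0) = 11

M_X(t) = (e^(3*t) - e^(-2*t))/(5*t)
D^4[M](t) = (81*t^4*e^(5*t) - 16*t^4 - 108*t^3*e^(5*t) - 32*t^3 + 108*t^2*e^(5*t) - 48*t^2 - 72*t*e^(5*t) - 48*t + 24*e^(5*t) - 24)*e^(-2*t)/(5*t^5)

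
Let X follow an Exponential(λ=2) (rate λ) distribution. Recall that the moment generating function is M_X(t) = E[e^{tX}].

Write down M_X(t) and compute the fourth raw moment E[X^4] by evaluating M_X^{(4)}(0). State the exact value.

M_X(t) = 2/(2 - t)
dM/dt = 2/(t^2 - 4*t + 4)
d^2M/dt^2 = -4/(t^3 - 6*t^2 + 12*t - 8)
d^3M/dt^3 = 12/(t^4 - 8*t^3 + 24*t^2 - 32*t + 16)
d^4M/dt^4 = -48/(t^5 - 10*t^4 + 40*t^3 - 80*t^2 + 80*t - 32)

E[X^4] = d^4M/dt^4 |_{t=0} = 3/2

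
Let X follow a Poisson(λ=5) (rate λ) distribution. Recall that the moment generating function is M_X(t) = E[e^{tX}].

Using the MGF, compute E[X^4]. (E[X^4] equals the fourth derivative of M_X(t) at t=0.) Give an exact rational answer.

M_X(t) = e^(5*e^(t) - 5)
M′(t) = 5*e^(-5)*e^(t)*e^(5*e^(t))
M′′(t) = (25*e^(2*t)*e^(5*e^(t)) + 5*e^(t)*e^(5*e^(t)))*e^(-5)
M′′′(t) = (125*e^(3*t)*e^(5*e^(t)) + 75*e^(2*t)*e^(5*e^(t)) + 5*e^(t)*e^(5*e^(t)))*e^(-5)
M′′′′(t) = (625*e^(4*t)*e^(5*e^(t)) + 750*e^(3*t)*e^(5*e^(t)) + 175*e^(2*t)*e^(5*e^(t)) + 5*e^(t)*e^(5*e^(t)))*e^(-5)

E[X^4] = M′′′′(0) = 1555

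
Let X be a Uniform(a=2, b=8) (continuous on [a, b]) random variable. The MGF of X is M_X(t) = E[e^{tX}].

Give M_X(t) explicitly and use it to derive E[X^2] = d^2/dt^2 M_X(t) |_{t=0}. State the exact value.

E[X^2] = D^2[M](0) = 28

M_X(t) = (e^(8*t) - e^(2*t))/(6*t)
D^2[M](t) = (32*t^2*e^(8*t) - 2*t^2*e^(2*t) - 8*t*e^(8*t) + 2*t*e^(2*t) + e^(8*t) - e^(2*t))/(3*t^3)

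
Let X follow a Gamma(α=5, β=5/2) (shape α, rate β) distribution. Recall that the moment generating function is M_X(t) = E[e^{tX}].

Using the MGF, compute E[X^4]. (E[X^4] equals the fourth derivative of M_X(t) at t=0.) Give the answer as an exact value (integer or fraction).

M_X(t) = 3125/(32*(5/2 - t)^5)
dM/dt = 31250/(64*t^6 - 960*t^5 + 6000*t^4 - 20000*t^3 + 37500*t^2 - 37500*t + 15625)
d^2M/dt^2 = -375000/(128*t^7 - 2240*t^6 + 16800*t^5 - 70000*t^4 + 175000*t^3 - 262500*t^2 + 218750*t - 78125)
d^3M/dt^3 = 5250000/(256*t^8 - 5120*t^7 + 44800*t^6 - 224000*t^5 + 700000*t^4 - 1400000*t^3 + 1750000*t^2 - 1250000*t + 390625)
d^4M/dt^4 = -84000000/(512*t^9 - 11520*t^8 + 115200*t^7 - 672000*t^6 + 2520000*t^5 - 6300000*t^4 + 10500000*t^3 - 11250000*t^2 + 7031250*t - 1953125)

E[X^4] = d^4M/dt^4 |_{t=0} = 5376/125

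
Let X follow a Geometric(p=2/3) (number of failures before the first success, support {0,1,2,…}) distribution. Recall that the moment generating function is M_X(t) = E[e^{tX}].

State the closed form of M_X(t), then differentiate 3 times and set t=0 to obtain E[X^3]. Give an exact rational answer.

E[X^3] = D^3[M](0) = 11/4

M_X(t) = 2/(3*(1 - e^(t)/3))
D^3[M](t) = (2*e^(3*t) + 24*e^(2*t) + 18*e^(t))/(e^(4*t) - 12*e^(3*t) + 54*e^(2*t) - 108*e^(t) + 81)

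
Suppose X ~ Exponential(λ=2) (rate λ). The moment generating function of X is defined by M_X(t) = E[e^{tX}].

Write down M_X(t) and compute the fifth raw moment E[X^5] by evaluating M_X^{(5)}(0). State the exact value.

M_X(t) = 2/(2 - t)
M′(t) = 2/(t^2 - 4*t + 4)
M′′(t) = -4/(t^3 - 6*t^2 + 12*t - 8)
M′′′(t) = 12/(t^4 - 8*t^3 + 24*t^2 - 32*t + 16)
M′′′′(t) = -48/(t^5 - 10*t^4 + 40*t^3 - 80*t^2 + 80*t - 32)
M′′′′′(t) = 240/(t^6 - 12*t^5 + 60*t^4 - 160*t^3 + 240*t^2 - 192*t + 64)

E[X^5] = M′′′′′(0) = 15/4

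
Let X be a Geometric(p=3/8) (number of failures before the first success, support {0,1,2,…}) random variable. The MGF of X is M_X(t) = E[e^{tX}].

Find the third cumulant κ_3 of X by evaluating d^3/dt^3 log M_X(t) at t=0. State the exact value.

κ_3 = d^3K/dt^3 |_{t=0} = 520/27

M_X(t) = 3/(8*(1 - 5*e^(t)/8))
K_X(t) = log M_X(t) = -log(1 - 5*e^(t)/8) - 3*log(2) + log(3)
dK/dt = -5*e^(t)/(5*e^(t) - 8)
d^2K/dt^2 = 40*e^(t)/(25*e^(2*t) - 80*e^(t) + 64)
d^3K/dt^3 = (-200*e^(2*t) - 320*e^(t))/(125*e^(3*t) - 600*e^(2*t) + 960*e^(t) - 512)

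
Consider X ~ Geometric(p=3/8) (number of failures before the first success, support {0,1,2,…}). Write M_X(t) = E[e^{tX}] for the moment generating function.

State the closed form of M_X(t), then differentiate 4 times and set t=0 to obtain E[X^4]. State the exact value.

M_X(t) = 3/(8*(1 - 5*e^(t)/8))
D^4[M](t) = (-1875*e^(4*t) - 33000*e^(3*t) - 52800*e^(2*t) - 7680*e^(t))/(3125*e^(5*t) - 25000*e^(4*t) + 80000*e^(3*t) - 128000*e^(2*t) + 102400*e^(t) - 32768)

E[X^4] = D^4[M](0) = 10595/27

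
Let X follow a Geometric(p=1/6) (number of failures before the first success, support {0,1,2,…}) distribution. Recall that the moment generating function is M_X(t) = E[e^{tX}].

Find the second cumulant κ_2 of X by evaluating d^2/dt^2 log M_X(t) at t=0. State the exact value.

κ_2 = D^2[K](0) = 30

M_X(t) = 1/(6*(1 - 5*e^(t)/6))
K_X(t) = log M_X(t) = -log(1 - 5*e^(t)/6) - log(6)
D^2[K](t) = 30*e^(t)/(25*e^(2*t) - 60*e^(t) + 36)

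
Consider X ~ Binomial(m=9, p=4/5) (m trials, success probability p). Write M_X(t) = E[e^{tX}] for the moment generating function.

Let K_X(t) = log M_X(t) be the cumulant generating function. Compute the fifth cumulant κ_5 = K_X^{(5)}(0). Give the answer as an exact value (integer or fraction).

κ_5 = K′′′′′(0) = 2484/3125

M_X(t) = (4*e^(t)/5 + 1/5)^9
K_X(t) = log M_X(t) = 9*log(4*e^(t)/5 + 1/5)
K′(t) = 36*e^(t)/(4*e^(t) + 1)
K′′(t) = 36*e^(t)/(16*e^(2*t) + 8*e^(t) + 1)
K′′′(t) = (-144*e^(2*t) + 36*e^(t))/(64*e^(3*t) + 48*e^(2*t) + 12*e^(t) + 1)
K′′′′(t) = (576*e^(3*t) - 576*e^(2*t) + 36*e^(t))/(256*e^(4*t) + 256*e^(3*t) + 96*e^(2*t) + 16*e^(t) + 1)
K′′′′′(t) = (-2304*e^(4*t) + 6336*e^(3*t) - 1584*e^(2*t) + 36*e^(t))/(1024*e^(5*t) + 1280*e^(4*t) + 640*e^(3*t) + 160*e^(2*t) + 20*e^(t) + 1)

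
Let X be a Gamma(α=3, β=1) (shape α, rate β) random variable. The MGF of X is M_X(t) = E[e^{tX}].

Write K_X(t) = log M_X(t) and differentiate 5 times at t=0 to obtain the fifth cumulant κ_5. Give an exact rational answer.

M_X(t) = (1 - t)^(-3)
K_X(t) = log M_X(t) = -3*log(1 - t)
K^(5)(t) = -72/(t^5 - 5*t^4 + 10*t^3 - 10*t^2 + 5*t - 1)

κ_5 = K^(5)(0) = 72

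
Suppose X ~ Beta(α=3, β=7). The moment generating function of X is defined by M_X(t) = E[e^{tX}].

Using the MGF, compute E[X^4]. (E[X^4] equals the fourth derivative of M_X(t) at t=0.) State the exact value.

E[X^4] = M^(4)(0) = 3/143

M_X(t) = ₁F₁(3; 10; t)
M^(4)(t) = 3*₁F₁(7; 14; t)/143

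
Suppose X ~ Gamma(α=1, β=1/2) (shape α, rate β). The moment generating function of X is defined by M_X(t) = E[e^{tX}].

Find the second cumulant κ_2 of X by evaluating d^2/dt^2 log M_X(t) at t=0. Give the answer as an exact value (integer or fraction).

κ_2 = D^2[K](0) = 4

M_X(t) = 1/(2*(1/2 - t))
K_X(t) = log M_X(t) = -log(1/2 - t) - log(2)
D^2[K](t) = 4/(4*t^2 - 4*t + 1)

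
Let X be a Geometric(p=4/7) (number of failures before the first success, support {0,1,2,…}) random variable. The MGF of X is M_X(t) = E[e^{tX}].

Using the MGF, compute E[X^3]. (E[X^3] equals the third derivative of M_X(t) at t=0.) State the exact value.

E[X^3] = M^(3)(0) = 213/32

M_X(t) = 4/(7*(1 - 3*e^(t)/7))
M^(3)(t) = (108*e^(3*t) + 1008*e^(2*t) + 588*e^(t))/(81*e^(4*t) - 756*e^(3*t) + 2646*e^(2*t) - 4116*e^(t) + 2401)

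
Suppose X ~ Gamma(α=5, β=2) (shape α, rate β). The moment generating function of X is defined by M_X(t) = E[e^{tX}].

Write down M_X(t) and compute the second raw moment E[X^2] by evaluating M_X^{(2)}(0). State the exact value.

E[X^2] = D^2[M](0) = 15/2

M_X(t) = 32/(2 - t)^5
D^2[M](t) = -960/(t^7 - 14*t^6 + 84*t^5 - 280*t^4 + 560*t^3 - 672*t^2 + 448*t - 128)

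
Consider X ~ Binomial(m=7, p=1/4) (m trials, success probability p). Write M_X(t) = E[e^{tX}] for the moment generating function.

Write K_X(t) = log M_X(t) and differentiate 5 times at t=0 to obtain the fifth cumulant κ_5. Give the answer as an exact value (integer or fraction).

M_X(t) = (e^(t)/4 + 3/4)^7
K_X(t) = log M_X(t) = 7*log(e^(t)/4 + 3/4)
K^(5)(t) = (-21*e^(4*t) + 693*e^(3*t) - 2079*e^(2*t) + 567*e^(t))/(e^(5*t) + 15*e^(4*t) + 90*e^(3*t) + 270*e^(2*t) + 405*e^(t) + 243)

κ_5 = K^(5)(0) = -105/128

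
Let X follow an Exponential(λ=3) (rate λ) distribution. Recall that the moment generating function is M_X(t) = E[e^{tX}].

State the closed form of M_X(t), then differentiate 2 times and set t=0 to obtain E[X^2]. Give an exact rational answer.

E[X^2] = M^(2)(0) = 2/9

M_X(t) = 3/(3 - t)
M^(2)(t) = -6/(t^3 - 9*t^2 + 27*t - 27)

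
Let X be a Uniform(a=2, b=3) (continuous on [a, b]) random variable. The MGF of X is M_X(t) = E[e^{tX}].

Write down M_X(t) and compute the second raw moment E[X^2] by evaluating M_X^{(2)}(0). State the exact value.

M_X(t) = (e^(3*t) - e^(2*t))/t
D^2[M](t) = (9*t^2*e^(3*t) - 4*t^2*e^(2*t) - 6*t*e^(3*t) + 4*t*e^(2*t) + 2*e^(3*t) - 2*e^(2*t))/t^3

E[X^2] = D^2[M](0) = 19/3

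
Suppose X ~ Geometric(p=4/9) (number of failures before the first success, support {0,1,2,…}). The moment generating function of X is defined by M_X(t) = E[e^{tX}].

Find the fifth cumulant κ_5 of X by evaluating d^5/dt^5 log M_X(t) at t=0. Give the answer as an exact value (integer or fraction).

M_X(t) = 4/(9*(1 - 5*e^(t)/9))
K_X(t) = log M_X(t) = -log(1 - 5*e^(t)/9) - 2*log(3) + 2*log(2)
K^(5)(t) = (-5625*e^(4*t) - 111375*e^(3*t) - 200475*e^(2*t) - 32805*e^(t))/(3125*e^(5*t) - 28125*e^(4*t) + 101250*e^(3*t) - 182250*e^(2*t) + 164025*e^(t) - 59049)

κ_5 = K^(5)(0) = 43785/128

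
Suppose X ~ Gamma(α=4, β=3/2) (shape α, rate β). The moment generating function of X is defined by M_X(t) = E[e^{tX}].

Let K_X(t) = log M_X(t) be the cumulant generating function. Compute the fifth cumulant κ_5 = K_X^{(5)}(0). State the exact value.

κ_5 = D^5[K](0) = 1024/81

M_X(t) = 81/(16*(3/2 - t)^4)
K_X(t) = log M_X(t) = -4*log(3/2 - t) - 4*log(2) + 4*log(3)
D^5[K](t) = -3072/(32*t^5 - 240*t^4 + 720*t^3 - 1080*t^2 + 810*t - 243)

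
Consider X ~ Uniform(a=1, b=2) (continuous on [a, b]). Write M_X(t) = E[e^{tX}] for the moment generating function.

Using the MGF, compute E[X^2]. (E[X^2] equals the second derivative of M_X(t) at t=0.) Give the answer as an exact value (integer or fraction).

E[X^2] = M′′(0) = 7/3

M_X(t) = (e^(2*t) - e^(t))/t
M′(t) = (2*t*e^(2*t) - t*e^(t) - e^(2*t) + e^(t))/t^2
M′′(t) = (4*t^2*e^(2*t) - t^2*e^(t) - 4*t*e^(2*t) + 2*t*e^(t) + 2*e^(2*t) - 2*e^(t))/t^3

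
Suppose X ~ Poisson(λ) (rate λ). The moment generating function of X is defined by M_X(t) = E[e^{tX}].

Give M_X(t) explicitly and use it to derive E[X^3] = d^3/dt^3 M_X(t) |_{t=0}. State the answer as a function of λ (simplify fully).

M_X(t) = e^(λ*(e^(t) - 1))
M′(t) = λ*e^(-λ)*e^(t)*e^(λ*e^(t))
M′′(t) = (λ^2*e^(2*t)*e^(λ*e^(t)) + λ*e^(t)*e^(λ*e^(t)))*e^(-λ)
M′′′(t) = (λ^3*e^(3*t)*e^(λ*e^(t)) + 3*λ^2*e^(2*t)*e^(λ*e^(t)) + λ*e^(t)*e^(λ*e^(t)))*e^(-λ)

E[X^3] = M′′′(0) = λ*(λ^2 + 3*λ + 1)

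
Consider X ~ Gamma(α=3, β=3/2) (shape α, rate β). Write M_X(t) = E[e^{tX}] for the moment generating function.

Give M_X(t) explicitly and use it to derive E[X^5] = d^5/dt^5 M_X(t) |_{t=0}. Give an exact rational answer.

E[X^5] = M′′′′′(0) = 8960/27

M_X(t) = 27/(8*(3/2 - t)^3)
M′(t) = 162/(16*t^4 - 96*t^3 + 216*t^2 - 216*t + 81)
M′′(t) = -1296/(32*t^5 - 240*t^4 + 720*t^3 - 1080*t^2 + 810*t - 243)
M′′′(t) = 12960/(64*t^6 - 576*t^5 + 2160*t^4 - 4320*t^3 + 4860*t^2 - 2916*t + 729)
M′′′′(t) = -155520/(128*t^7 - 1344*t^6 + 6048*t^5 - 15120*t^4 + 22680*t^3 - 20412*t^2 + 10206*t - 2187)
M′′′′′(t) = 2177280/(256*t^8 - 3072*t^7 + 16128*t^6 - 48384*t^5 + 90720*t^4 - 108864*t^3 + 81648*t^2 - 34992*t + 6561)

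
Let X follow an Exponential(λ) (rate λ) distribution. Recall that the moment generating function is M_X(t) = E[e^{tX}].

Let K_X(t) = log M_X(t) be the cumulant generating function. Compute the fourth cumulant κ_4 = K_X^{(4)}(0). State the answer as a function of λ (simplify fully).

M_X(t) = λ/(λ - t)
K_X(t) = log M_X(t) = log(λ) - log(λ - t)
D^4[K](t) = 6/(λ^4 - 4*λ^3*t + 6*λ^2*t^2 - 4*λ*t^3 + t^4)

κ_4 = D^4[K](0) = 6/λ^4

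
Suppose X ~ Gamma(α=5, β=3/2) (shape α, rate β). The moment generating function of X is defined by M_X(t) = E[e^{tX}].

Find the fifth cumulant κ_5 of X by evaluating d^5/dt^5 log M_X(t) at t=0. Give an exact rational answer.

M_X(t) = 243/(32*(3/2 - t)^5)
K_X(t) = log M_X(t) = -5*log(3/2 - t) - 5*log(2) + 5*log(3)
D^5[K](t) = -3840/(32*t^5 - 240*t^4 + 720*t^3 - 1080*t^2 + 810*t - 243)

κ_5 = D^5[K](0) = 1280/81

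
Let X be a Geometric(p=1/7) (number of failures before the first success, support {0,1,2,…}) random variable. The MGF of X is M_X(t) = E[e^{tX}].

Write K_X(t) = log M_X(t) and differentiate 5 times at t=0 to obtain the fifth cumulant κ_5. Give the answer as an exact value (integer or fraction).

M_X(t) = 1/(7*(1 - 6*e^(t)/7))
K_X(t) = log M_X(t) = -log(1 - 6*e^(t)/7) - log(7)
dK/dt = -6*e^(t)/(6*e^(t) - 7)
d^2K/dt^2 = 42*e^(t)/(36*e^(2*t) - 84*e^(t) + 49)
d^3K/dt^3 = (-252*e^(2*t) - 294*e^(t))/(216*e^(3*t) - 756*e^(2*t) + 882*e^(t) - 343)
d^4K/dt^4 = (1512*e^(3*t) + 7056*e^(2*t) + 2058*e^(t))/(1296*e^(4*t) - 6048*e^(3*t) + 10584*e^(2*t) - 8232*e^(t) + 2401)
d^5K/dt^5 = (-9072*e^(4*t) - 116424*e^(3*t) - 135828*e^(2*t) - 14406*e^(t))/(7776*e^(5*t) - 45360*e^(4*t) + 105840*e^(3*t) - 123480*e^(2*t) + 72030*e^(t) - 16807)

κ_5 = d^5K/dt^5 |_{t=0} = 275730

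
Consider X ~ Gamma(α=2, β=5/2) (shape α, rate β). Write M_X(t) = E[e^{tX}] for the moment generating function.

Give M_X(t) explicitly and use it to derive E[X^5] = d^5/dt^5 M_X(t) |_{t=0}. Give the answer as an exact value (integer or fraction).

M_X(t) = 25/(4*(5/2 - t)^2)
M′(t) = -100/(8*t^3 - 60*t^2 + 150*t - 125)
M′′(t) = 600/(16*t^4 - 160*t^3 + 600*t^2 - 1000*t + 625)
M′′′(t) = -4800/(32*t^5 - 400*t^4 + 2000*t^3 - 5000*t^2 + 6250*t - 3125)
M′′′′(t) = 48000/(64*t^6 - 960*t^5 + 6000*t^4 - 20000*t^3 + 37500*t^2 - 37500*t + 15625)
M′′′′′(t) = -576000/(128*t^7 - 2240*t^6 + 16800*t^5 - 70000*t^4 + 175000*t^3 - 262500*t^2 + 218750*t - 78125)

E[X^5] = M′′′′′(0) = 4608/625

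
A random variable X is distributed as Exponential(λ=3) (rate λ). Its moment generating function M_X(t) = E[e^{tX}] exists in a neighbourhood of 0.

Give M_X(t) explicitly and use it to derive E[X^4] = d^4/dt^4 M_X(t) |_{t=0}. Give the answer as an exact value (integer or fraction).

E[X^4] = d^4M/dt^4 |_{t=0} = 8/27

M_X(t) = 3/(3 - t)
dM/dt = 3/(t^2 - 6*t + 9)
d^2M/dt^2 = -6/(t^3 - 9*t^2 + 27*t - 27)
d^3M/dt^3 = 18/(t^4 - 12*t^3 + 54*t^2 - 108*t + 81)
d^4M/dt^4 = -72/(t^5 - 15*t^4 + 90*t^3 - 270*t^2 + 405*t - 243)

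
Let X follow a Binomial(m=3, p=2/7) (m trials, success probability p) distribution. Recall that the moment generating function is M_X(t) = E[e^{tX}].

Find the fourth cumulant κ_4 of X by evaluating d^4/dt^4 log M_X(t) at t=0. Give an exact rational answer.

κ_4 = K^(4)(0) = -330/2401

M_X(t) = (2*e^(t)/7 + 5/7)^3
K_X(t) = log M_X(t) = 3*log(2*e^(t)/7 + 5/7)
K^(4)(t) = (120*e^(3*t) - 1200*e^(2*t) + 750*e^(t))/(16*e^(4*t) + 160*e^(3*t) + 600*e^(2*t) + 1000*e^(t) + 625)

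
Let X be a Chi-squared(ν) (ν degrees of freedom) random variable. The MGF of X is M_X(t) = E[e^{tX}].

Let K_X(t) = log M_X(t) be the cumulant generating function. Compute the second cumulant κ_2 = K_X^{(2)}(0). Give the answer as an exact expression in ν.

M_X(t) = (1 - 2*t)^(-ν/2)
K_X(t) = log M_X(t) = -ν*log(1 - 2*t)/2
D^2[K](t) = 2*ν/(4*t^2 - 4*t + 1)

κ_2 = D^2[K](0) = 2*ν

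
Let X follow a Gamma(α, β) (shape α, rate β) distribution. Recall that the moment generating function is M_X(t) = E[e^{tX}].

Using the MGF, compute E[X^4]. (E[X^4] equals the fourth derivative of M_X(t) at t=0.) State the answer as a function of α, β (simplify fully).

E[X^4] = D^4[M](0) = α*(α^3 + 6*α^2 + 11*α + 6)/β^4

M_X(t) = (β/(β - t))^α
D^4[M](t) = (α^4*β^α*(1/(β - t))^α + 6*α^3*β^α*(1/(β - t))^α + 11*α^2*β^α*(1/(β - t))^α + 6*α*β^α*(1/(β - t))^α)/(β^4 - 4*β^3*t + 6*β^2*t^2 - 4*β*t^3 + t^4)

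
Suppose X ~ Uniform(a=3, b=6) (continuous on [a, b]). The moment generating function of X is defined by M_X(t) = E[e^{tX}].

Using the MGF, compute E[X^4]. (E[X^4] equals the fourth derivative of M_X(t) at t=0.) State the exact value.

E[X^4] = M′′′′(0) = 2511/5

M_X(t) = (e^(6*t) - e^(3*t))/(3*t)
M′(t) = (6*t*e^(6*t) - 3*t*e^(3*t) - e^(6*t) + e^(3*t))/(3*t^2)
M′′(t) = (36*t^2*e^(6*t) - 9*t^2*e^(3*t) - 12*t*e^(6*t) + 6*t*e^(3*t) + 2*e^(6*t) - 2*e^(3*t))/(3*t^3)
M′′′(t) = (72*t^3*e^(6*t) - 9*t^3*e^(3*t) - 36*t^2*e^(6*t) + 9*t^2*e^(3*t) + 12*t*e^(6*t) - 6*t*e^(3*t) - 2*e^(6*t) + 2*e^(3*t))/t^4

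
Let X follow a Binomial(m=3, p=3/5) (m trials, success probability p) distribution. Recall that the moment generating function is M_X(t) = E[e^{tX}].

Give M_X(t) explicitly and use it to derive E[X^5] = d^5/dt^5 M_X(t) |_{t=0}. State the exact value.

M_X(t) = (3*e^(t)/5 + 2/5)^3
D^5[M](t) = 6561*e^(3*t)/125 + 1728*e^(2*t)/125 + 36*e^(t)/125

E[X^5] = D^5[M](0) = 333/5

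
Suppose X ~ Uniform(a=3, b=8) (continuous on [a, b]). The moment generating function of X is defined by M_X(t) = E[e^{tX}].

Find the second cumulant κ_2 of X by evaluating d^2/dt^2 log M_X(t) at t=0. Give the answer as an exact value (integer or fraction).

κ_2 = d^2K/dt^2 |_{t=0} = 25/12

M_X(t) = (e^(8*t) - e^(3*t))/(5*t)
K_X(t) = log M_X(t) = -log(t) + log(e^(8*t) - e^(3*t)) - log(5)
dK/dt = (8*t*e^(5*t) - 3*t - e^(5*t) + 1)/(t*e^(5*t) - t)
d^2K/dt^2 = (-25*t^2*e^(5*t) + e^(10*t) - 2*e^(5*t) + 1)/(t^2*e^(10*t) - 2*t^2*e^(5*t) + t^2)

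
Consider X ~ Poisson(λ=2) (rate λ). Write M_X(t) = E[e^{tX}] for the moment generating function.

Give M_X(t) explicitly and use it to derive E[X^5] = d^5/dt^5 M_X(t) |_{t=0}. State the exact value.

E[X^5] = D^5[M](0) = 454

M_X(t) = e^(2*e^(t) - 2)
D^5[M](t) = (32*e^(5*t)*e^(2*e^(t)) + 160*e^(4*t)*e^(2*e^(t)) + 200*e^(3*t)*e^(2*e^(t)) + 60*e^(2*t)*e^(2*e^(t)) + 2*e^(t)*e^(2*e^(t)))*e^(-2)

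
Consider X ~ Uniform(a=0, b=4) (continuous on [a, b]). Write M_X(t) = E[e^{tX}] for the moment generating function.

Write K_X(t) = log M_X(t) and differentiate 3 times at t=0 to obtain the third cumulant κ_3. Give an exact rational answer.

κ_3 = D^3[K](0) = 0

M_X(t) = (e^(4*t) - 1)/(4*t)
K_X(t) = log M_X(t) = -log(t) + log(e^(4*t) - 1) - 2*log(2)
D^3[K](t) = (64*t^3*e^(8*t) + 64*t^3*e^(4*t) - 2*e^(12*t) + 6*e^(8*t) - 6*e^(4*t) + 2)/(t^3*e^(12*t) - 3*t^3*e^(8*t) + 3*t^3*e^(4*t) - t^3)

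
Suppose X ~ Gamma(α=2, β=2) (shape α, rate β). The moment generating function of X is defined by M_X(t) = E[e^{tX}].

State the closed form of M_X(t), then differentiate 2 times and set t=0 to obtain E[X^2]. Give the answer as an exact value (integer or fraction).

M_X(t) = 4/(2 - t)^2
M^(2)(t) = 24/(t^4 - 8*t^3 + 24*t^2 - 32*t + 16)

E[X^2] = M^(2)(0) = 3/2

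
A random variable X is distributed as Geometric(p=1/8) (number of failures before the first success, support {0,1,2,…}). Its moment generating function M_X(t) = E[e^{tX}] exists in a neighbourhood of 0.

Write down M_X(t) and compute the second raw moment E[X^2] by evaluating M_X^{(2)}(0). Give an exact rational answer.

E[X^2] = M′′(0) = 105

M_X(t) = 1/(8*(1 - 7*e^(t)/8))
M′(t) = 7*e^(t)/(49*e^(2*t) - 112*e^(t) + 64)
M′′(t) = (-49*e^(2*t) - 56*e^(t))/(343*e^(3*t) - 1176*e^(2*t) + 1344*e^(t) - 512)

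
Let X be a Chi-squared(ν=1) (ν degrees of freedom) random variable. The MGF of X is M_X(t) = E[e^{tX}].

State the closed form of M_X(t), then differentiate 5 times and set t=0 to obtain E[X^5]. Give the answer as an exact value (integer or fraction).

E[X^5] = D^5[M](0) = 945

M_X(t) = 1/√(1 - 2*t)
D^5[M](t) = -945/(32*t^5*√(1 - 2*t) - 80*t^4*√(1 - 2*t) + 80*t^3*√(1 - 2*t) - 40*t^2*√(1 - 2*t) + 10*t*√(1 - 2*t) - √(1 - 2*t))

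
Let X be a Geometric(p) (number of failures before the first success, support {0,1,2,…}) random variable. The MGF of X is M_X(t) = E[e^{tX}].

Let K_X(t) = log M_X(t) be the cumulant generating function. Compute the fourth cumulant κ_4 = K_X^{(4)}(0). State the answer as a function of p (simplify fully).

κ_4 = d^4K/dt^4 |_{t=0} = (-p^3 + 7*p^2 - 12*p + 6)/p^4

M_X(t) = p/(-(1 - p)*e^(t) + 1)
K_X(t) = log M_X(t) = log(p) - log(-(1 - p)*e^(t) + 1)
dK/dt = (-p*e^(t) + e^(t))/(p*e^(t) - e^(t) + 1)
d^2K/dt^2 = (-p*e^(t) + e^(t))/(p^2*e^(2*t) - 2*p*e^(2*t) + 2*p*e^(t) + e^(2*t) - 2*e^(t) + 1)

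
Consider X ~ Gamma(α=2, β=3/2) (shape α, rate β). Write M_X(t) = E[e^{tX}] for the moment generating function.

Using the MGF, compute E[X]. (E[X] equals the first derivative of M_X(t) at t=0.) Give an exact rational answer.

E[X] = M′(0) = 4/3

M_X(t) = 9/(4*(3/2 - t)^2)
M′(t) = -36/(8*t^3 - 36*t^2 + 54*t - 27)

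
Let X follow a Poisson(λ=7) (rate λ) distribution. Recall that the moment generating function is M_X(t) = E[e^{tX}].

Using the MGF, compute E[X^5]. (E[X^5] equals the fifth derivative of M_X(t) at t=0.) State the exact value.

E[X^5] = d^5M/dt^5 |_{t=0} = 50134

M_X(t) = e^(7*e^(t) - 7)
dM/dt = 7*e^(-7)*e^(t)*e^(7*e^(t))
d^2M/dt^2 = (49*e^(2*t)*e^(7*e^(t)) + 7*e^(t)*e^(7*e^(t)))*e^(-7)
d^3M/dt^3 = (343*e^(3*t)*e^(7*e^(t)) + 147*e^(2*t)*e^(7*e^(t)) + 7*e^(t)*e^(7*e^(t)))*e^(-7)
d^4M/dt^4 = (2401*e^(4*t)*e^(7*e^(t)) + 2058*e^(3*t)*e^(7*e^(t)) + 343*e^(2*t)*e^(7*e^(t)) + 7*e^(t)*e^(7*e^(t)))*e^(-7)
d^5M/dt^5 = (16807*e^(5*t)*e^(7*e^(t)) + 24010*e^(4*t)*e^(7*e^(t)) + 8575*e^(3*t)*e^(7*e^(t)) + 735*e^(2*t)*e^(7*e^(t)) + 7*e^(t)*e^(7*e^(t)))*e^(-7)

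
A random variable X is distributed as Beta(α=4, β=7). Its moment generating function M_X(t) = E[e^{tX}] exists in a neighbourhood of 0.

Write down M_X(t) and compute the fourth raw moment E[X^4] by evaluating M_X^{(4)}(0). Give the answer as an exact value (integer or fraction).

M_X(t) = ₁F₁(4; 11; t)
M′(t) = 4*₁F₁(5; 12; t)/11
M′′(t) = 5*₁F₁(6; 13; t)/33
M′′′(t) = 10*₁F₁(7; 14; t)/143
M′′′′(t) = 5*₁F₁(8; 15; t)/143

E[X^4] = M′′′′(0) = 5/143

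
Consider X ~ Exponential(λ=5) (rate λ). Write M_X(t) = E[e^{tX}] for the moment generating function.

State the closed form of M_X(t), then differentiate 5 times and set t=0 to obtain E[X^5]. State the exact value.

E[X^5] = M′′′′′(0) = 24/625

M_X(t) = 5/(5 - t)
M′(t) = 5/(t^2 - 10*t + 25)
M′′(t) = -10/(t^3 - 15*t^2 + 75*t - 125)
M′′′(t) = 30/(t^4 - 20*t^3 + 150*t^2 - 500*t + 625)
M′′′′(t) = -120/(t^5 - 25*t^4 + 250*t^3 - 1250*t^2 + 3125*t - 3125)
M′′′′′(t) = 600/(t^6 - 30*t^5 + 375*t^4 - 2500*t^3 + 9375*t^2 - 18750*t + 15625)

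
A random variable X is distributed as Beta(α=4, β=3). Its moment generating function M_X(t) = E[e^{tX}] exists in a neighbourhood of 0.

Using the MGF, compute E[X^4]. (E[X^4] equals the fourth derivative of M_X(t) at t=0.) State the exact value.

M_X(t) = ₁F₁(4; 7; t)
M′(t) = 4*₁F₁(5; 8; t)/7
M′′(t) = 5*₁F₁(6; 9; t)/14
M′′′(t) = 5*₁F₁(7; 10; t)/21
M′′′′(t) = ₁F₁(8; 11; t)/6

E[X^4] = M′′′′(0) = 1/6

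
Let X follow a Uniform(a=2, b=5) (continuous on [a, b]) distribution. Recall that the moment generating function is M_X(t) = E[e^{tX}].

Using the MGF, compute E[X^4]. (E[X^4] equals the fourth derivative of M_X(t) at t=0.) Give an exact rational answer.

E[X^4] = D^4[M](0) = 1031/5

M_X(t) = (e^(5*t) - e^(2*t))/(3*t)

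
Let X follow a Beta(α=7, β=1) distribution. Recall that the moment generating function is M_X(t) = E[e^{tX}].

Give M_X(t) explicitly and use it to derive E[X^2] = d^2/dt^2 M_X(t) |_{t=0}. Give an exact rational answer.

E[X^2] = D^2[M](0) = 7/9

M_X(t) = ₁F₁(7; 8; t)
D^2[M](t) = 7*₁F₁(9; 10; t)/9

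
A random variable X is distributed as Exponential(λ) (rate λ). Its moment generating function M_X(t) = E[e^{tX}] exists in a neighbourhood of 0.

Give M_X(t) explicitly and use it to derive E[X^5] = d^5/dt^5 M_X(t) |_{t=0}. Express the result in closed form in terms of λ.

E[X^5] = d^5M/dt^5 |_{t=0} = 120/λ^5

M_X(t) = λ/(λ - t)
dM/dt = λ/(λ^2 - 2*λ*t + t^2)
d^2M/dt^2 = -2*λ/(-λ^3 + 3*λ^2*t - 3*λ*t^2 + t^3)
d^3M/dt^3 = 6*λ/(λ^4 - 4*λ^3*t + 6*λ^2*t^2 - 4*λ*t^3 + t^4)
d^4M/dt^4 = -24*λ/(-λ^5 + 5*λ^4*t - 10*λ^3*t^2 + 10*λ^2*t^3 - 5*λ*t^4 + t^5)
d^5M/dt^5 = 120*λ/(λ^6 - 6*λ^5*t + 15*λ^4*t^2 - 20*λ^3*t^3 + 15*λ^2*t^4 - 6*λ*t^5 + t^6)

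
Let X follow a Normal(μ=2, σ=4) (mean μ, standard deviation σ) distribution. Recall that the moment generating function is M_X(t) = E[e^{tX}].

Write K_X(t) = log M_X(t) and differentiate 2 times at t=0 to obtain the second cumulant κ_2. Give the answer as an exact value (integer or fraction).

M_X(t) = e^(8*t^2 + 2*t)
K_X(t) = log M_X(t) = 8*t^2 + 2*t
K^(2)(t) = 16

κ_2 = K^(2)(0) = 16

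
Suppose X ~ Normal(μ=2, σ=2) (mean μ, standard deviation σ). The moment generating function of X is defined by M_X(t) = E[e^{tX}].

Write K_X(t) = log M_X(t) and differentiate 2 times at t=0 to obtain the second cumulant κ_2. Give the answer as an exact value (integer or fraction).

M_X(t) = e^(2*t^2 + 2*t)
K_X(t) = log M_X(t) = 2*t^2 + 2*t
K^(2)(t) = 4

κ_2 = K^(2)(0) = 4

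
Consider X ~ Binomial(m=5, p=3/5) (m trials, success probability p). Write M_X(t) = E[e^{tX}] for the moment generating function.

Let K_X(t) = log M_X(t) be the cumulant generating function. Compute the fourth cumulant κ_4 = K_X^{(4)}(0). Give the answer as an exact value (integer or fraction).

κ_4 = D^4[K](0) = -66/125

M_X(t) = (3*e^(t)/5 + 2/5)^5
K_X(t) = log M_X(t) = 5*log(3*e^(t)/5 + 2/5)
D^4[K](t) = (270*e^(3*t) - 720*e^(2*t) + 120*e^(t))/(81*e^(4*t) + 216*e^(3*t) + 216*e^(2*t) + 96*e^(t) + 16)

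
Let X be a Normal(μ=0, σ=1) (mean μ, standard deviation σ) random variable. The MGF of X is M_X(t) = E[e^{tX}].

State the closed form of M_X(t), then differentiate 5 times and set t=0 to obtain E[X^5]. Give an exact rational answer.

E[X^5] = M^(5)(0) = 0

M_X(t) = e^(t^2/2)
M^(5)(t) = t^5*e^(t^2/2) + 10*t^3*e^(t^2/2) + 15*t*e^(t^2/2)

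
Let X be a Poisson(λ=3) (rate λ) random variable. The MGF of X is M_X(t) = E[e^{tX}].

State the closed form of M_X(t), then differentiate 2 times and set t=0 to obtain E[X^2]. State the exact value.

M_X(t) = e^(3*e^(t) - 3)
D^2[M](t) = (9*e^(2*t)*e^(3*e^(t)) + 3*e^(t)*e^(3*e^(t)))*e^(-3)

E[X^2] = D^2[M](0) = 12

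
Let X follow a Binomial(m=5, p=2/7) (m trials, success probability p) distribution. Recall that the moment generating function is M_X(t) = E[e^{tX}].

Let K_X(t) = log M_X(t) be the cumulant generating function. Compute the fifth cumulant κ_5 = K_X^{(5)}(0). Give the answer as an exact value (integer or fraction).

M_X(t) = (2*e^(t)/7 + 5/7)^5
K_X(t) = log M_X(t) = 5*log(2*e^(t)/7 + 5/7)
K′(t) = 10*e^(t)/(2*e^(t) + 5)
K′′(t) = 50*e^(t)/(4*e^(2*t) + 20*e^(t) + 25)
K′′′(t) = (-100*e^(2*t) + 250*e^(t))/(8*e^(3*t) + 60*e^(2*t) + 150*e^(t) + 125)
K′′′′(t) = (200*e^(3*t) - 2000*e^(2*t) + 1250*e^(t))/(16*e^(4*t) + 160*e^(3*t) + 600*e^(2*t) + 1000*e^(t) + 625)
K′′′′′(t) = (-400*e^(4*t) + 11000*e^(3*t) - 27500*e^(2*t) + 6250*e^(t))/(32*e^(5*t) + 400*e^(4*t) + 2000*e^(3*t) + 5000*e^(2*t) + 6250*e^(t) + 3125)

κ_5 = K′′′′′(0) = -10650/16807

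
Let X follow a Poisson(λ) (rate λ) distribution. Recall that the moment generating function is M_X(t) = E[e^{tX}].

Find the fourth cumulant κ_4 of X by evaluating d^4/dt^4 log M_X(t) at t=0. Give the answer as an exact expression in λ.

κ_4 = d^4K/dt^4 |_{t=0} = λ

M_X(t) = e^(λ*(e^(t) - 1))
K_X(t) = log M_X(t) = λ*(e^(t) - 1)
dK/dt = λ*e^(t)
d^2K/dt^2 = λ*e^(t)
d^3K/dt^3 = λ*e^(t)
d^4K/dt^4 = λ*e^(t)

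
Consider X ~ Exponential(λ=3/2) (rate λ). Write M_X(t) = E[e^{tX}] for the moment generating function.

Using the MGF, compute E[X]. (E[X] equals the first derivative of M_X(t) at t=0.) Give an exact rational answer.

M_X(t) = 3/(2*(3/2 - t))
M′(t) = 6/(4*t^2 - 12*t + 9)

E[X] = M′(0) = 2/3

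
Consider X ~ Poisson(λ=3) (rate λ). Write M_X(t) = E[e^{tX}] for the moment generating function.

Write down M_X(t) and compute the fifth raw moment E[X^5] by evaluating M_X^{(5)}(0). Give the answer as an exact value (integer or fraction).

E[X^5] = M′′′′′(0) = 1866

M_X(t) = e^(3*e^(t) - 3)
M′(t) = 3*e^(-3)*e^(t)*e^(3*e^(t))
M′′(t) = (9*e^(2*t)*e^(3*e^(t)) + 3*e^(t)*e^(3*e^(t)))*e^(-3)
M′′′(t) = (27*e^(3*t)*e^(3*e^(t)) + 27*e^(2*t)*e^(3*e^(t)) + 3*e^(t)*e^(3*e^(t)))*e^(-3)
M′′′′(t) = (81*e^(4*t)*e^(3*e^(t)) + 162*e^(3*t)*e^(3*e^(t)) + 63*e^(2*t)*e^(3*e^(t)) + 3*e^(t)*e^(3*e^(t)))*e^(-3)
M′′′′′(t) = (243*e^(5*t)*e^(3*e^(t)) + 810*e^(4*t)*e^(3*e^(t)) + 675*e^(3*t)*e^(3*e^(t)) + 135*e^(2*t)*e^(3*e^(t)) + 3*e^(t)*e^(3*e^(t)))*e^(-3)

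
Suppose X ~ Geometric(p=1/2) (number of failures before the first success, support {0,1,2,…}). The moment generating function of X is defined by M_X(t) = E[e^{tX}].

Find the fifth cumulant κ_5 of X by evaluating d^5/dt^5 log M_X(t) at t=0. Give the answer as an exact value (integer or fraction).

κ_5 = D^5[K](0) = 150

M_X(t) = 1/(2*(1 - e^(t)/2))
K_X(t) = log M_X(t) = -log(1 - e^(t)/2) - log(2)
D^5[K](t) = (-2*e^(4*t) - 44*e^(3*t) - 88*e^(2*t) - 16*e^(t))/(e^(5*t) - 10*e^(4*t) + 40*e^(3*t) - 80*e^(2*t) + 80*e^(t) - 32)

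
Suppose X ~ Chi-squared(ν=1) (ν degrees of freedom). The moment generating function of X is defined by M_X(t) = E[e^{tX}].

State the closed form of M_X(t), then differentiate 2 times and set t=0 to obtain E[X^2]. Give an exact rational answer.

E[X^2] = d^2M/dt^2 |_{t=0} = 3

M_X(t) = 1/√(1 - 2*t)
dM/dt = -1/(2*t*√(1 - 2*t) - √(1 - 2*t))
d^2M/dt^2 = 3/(4*t^2*√(1 - 2*t) - 4*t*√(1 - 2*t) + √(1 - 2*t))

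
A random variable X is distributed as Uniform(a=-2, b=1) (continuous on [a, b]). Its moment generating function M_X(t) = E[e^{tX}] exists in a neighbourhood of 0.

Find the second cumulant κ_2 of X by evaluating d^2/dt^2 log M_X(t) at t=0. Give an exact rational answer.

M_X(t) = (e^(t) - e^(-2*t))/(3*t)
K_X(t) = log M_X(t) = -log(t) + log(e^(t) - e^(-2*t)) - log(3)
K′(t) = (t*e^(3*t) + 2*t - e^(3*t) + 1)/(t*e^(3*t) - t)
K′′(t) = (-9*t^2*e^(3*t) + e^(6*t) - 2*e^(3*t) + 1)/(t^2*e^(6*t) - 2*t^2*e^(3*t) + t^2)

κ_2 = K′′(0) = 3/4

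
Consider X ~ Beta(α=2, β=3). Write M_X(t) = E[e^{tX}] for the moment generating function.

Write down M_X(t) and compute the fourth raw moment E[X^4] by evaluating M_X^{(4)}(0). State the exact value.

M_X(t) = ₁F₁(2; 5; t)
dM/dt = 2*₁F₁(3; 6; t)/5
d^2M/dt^2 = ₁F₁(4; 7; t)/5
d^3M/dt^3 = 4*₁F₁(5; 8; t)/35
d^4M/dt^4 = ₁F₁(6; 9; t)/14

E[X^4] = d^4M/dt^4 |_{t=0} = 1/14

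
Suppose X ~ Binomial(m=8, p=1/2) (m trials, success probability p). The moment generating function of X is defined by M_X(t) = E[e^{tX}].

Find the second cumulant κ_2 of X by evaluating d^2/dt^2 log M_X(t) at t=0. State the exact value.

M_X(t) = (e^(t)/2 + 1/2)^8
K_X(t) = log M_X(t) = 8*log(e^(t)/2 + 1/2)
K′(t) = 8*e^(t)/(e^(t) + 1)
K′′(t) = 8*e^(t)/(e^(2*t) + 2*e^(t) + 1)

κ_2 = K′′(0) = 2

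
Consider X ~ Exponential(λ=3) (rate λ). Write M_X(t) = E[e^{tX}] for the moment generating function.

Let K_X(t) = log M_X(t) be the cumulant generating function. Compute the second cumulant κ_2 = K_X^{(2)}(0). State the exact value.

κ_2 = K^(2)(0) = 1/9

M_X(t) = 3/(3 - t)
K_X(t) = log M_X(t) = -log(3 - t) + log(3)
K^(2)(t) = 1/(t^2 - 6*t + 9)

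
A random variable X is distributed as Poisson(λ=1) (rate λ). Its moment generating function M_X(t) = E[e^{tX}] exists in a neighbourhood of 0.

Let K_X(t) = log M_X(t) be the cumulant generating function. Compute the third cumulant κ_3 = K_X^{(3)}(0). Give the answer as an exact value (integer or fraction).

M_X(t) = e^(e^(t) - 1)
K_X(t) = log M_X(t) = e^(t) - 1
K^(3)(t) = e^(t)

κ_3 = K^(3)(0) = 1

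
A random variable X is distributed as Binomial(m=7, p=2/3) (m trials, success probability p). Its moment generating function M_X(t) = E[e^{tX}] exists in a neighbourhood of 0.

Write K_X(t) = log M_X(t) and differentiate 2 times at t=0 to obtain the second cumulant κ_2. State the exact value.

κ_2 = K′′(0) = 14/9

M_X(t) = (2*e^(t)/3 + 1/3)^7
K_X(t) = log M_X(t) = 7*log(2*e^(t)/3 + 1/3)
K′(t) = 14*e^(t)/(2*e^(t) + 1)
K′′(t) = 14*e^(t)/(4*e^(2*t) + 4*e^(t) + 1)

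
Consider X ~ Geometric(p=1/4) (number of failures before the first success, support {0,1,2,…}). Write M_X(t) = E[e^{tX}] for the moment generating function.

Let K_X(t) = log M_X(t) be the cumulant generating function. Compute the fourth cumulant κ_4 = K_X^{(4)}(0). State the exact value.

κ_4 = D^4[K](0) = 876

M_X(t) = 1/(4*(1 - 3*e^(t)/4))
K_X(t) = log M_X(t) = -log(1 - 3*e^(t)/4) - 2*log(2)
D^4[K](t) = (108*e^(3*t) + 576*e^(2*t) + 192*e^(t))/(81*e^(4*t) - 432*e^(3*t) + 864*e^(2*t) - 768*e^(t) + 256)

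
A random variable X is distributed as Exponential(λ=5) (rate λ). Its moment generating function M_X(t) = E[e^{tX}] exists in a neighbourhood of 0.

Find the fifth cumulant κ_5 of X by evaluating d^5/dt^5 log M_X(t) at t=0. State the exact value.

M_X(t) = 5/(5 - t)
K_X(t) = log M_X(t) = -log(5 - t) + log(5)
K^(5)(t) = -24/(t^5 - 25*t^4 + 250*t^3 - 1250*t^2 + 3125*t - 3125)

κ_5 = K^(5)(0) = 24/3125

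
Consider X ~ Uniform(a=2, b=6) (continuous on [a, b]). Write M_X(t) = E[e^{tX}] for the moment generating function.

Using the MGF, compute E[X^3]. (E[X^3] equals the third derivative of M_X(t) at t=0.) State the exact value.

M_X(t) = (e^(6*t) - e^(2*t))/(4*t)
M′(t) = (6*t*e^(6*t) - 2*t*e^(2*t) - e^(6*t) + e^(2*t))/(4*t^2)
M′′(t) = (18*t^2*e^(6*t) - 2*t^2*e^(2*t) - 6*t*e^(6*t) + 2*t*e^(2*t) + e^(6*t) - e^(2*t))/(2*t^3)
M′′′(t) = (108*t^3*e^(6*t) - 4*t^3*e^(2*t) - 54*t^2*e^(6*t) + 6*t^2*e^(2*t) + 18*t*e^(6*t) - 6*t*e^(2*t) - 3*e^(6*t) + 3*e^(2*t))/(2*t^4)

E[X^3] = M′′′(0) = 80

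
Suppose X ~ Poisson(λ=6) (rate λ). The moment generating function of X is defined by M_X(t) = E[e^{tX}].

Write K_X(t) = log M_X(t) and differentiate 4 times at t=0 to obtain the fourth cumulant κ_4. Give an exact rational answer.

M_X(t) = e^(6*e^(t) - 6)
K_X(t) = log M_X(t) = 6*e^(t) - 6
K′(t) = 6*e^(t)
K′′(t) = 6*e^(t)
K′′′(t) = 6*e^(t)
K′′′′(t) = 6*e^(t)

κ_4 = K′′′′(0) = 6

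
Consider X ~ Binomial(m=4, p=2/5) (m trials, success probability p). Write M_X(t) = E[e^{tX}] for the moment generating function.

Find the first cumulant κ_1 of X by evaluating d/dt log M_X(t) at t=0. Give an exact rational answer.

M_X(t) = (2*e^(t)/5 + 3/5)^4
K_X(t) = log M_X(t) = 4*log(2*e^(t)/5 + 3/5)
D[K](t) = 8*e^(t)/(2*e^(t) + 3)

κ_1 = D[K](0) = 8/5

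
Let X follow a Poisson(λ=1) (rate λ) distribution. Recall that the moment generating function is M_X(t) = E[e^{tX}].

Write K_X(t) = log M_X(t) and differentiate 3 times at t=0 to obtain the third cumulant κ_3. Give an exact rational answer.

M_X(t) = e^(e^(t) - 1)
K_X(t) = log M_X(t) = e^(t) - 1
dK/dt = e^(t)
d^2K/dt^2 = e^(t)
d^3K/dt^3 = e^(t)

κ_3 = d^3K/dt^3 |_{t=0} = 1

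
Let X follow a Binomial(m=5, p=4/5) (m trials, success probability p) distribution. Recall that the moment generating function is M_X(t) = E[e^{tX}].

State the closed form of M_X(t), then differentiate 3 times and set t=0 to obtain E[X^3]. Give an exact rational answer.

M_X(t) = (4*e^(t)/5 + 1/5)^5
M^(3)(t) = 1024*e^(5*t)/25 + 16384*e^(4*t)/625 + 3456*e^(3*t)/625 + 256*e^(2*t)/625 + 4*e^(t)/625

E[X^3] = M^(3)(0) = 1828/25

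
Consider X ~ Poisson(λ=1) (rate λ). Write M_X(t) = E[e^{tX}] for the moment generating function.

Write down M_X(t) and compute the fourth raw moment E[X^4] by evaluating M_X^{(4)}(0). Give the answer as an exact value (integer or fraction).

M_X(t) = e^(e^(t) - 1)
D^4[M](t) = (e^(4*t)*e^(e^(t)) + 6*e^(3*t)*e^(e^(t)) + 7*e^(2*t)*e^(e^(t)) + e^(t)*e^(e^(t)))*e^(-1)

E[X^4] = D^4[M](0) = 15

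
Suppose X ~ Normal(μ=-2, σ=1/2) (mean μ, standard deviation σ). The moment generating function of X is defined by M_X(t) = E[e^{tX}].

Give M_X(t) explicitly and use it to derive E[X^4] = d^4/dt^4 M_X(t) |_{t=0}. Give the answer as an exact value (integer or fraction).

E[X^4] = M^(4)(0) = 355/16

M_X(t) = e^(t^2/8 - 2*t)
M^(4)(t) = (t^4*e^(t^2/8) - 32*t^3*e^(t^2/8) + 408*t^2*e^(t^2/8) - 2432*t*e^(t^2/8) + 5680*e^(t^2/8))*e^(-2*t)/256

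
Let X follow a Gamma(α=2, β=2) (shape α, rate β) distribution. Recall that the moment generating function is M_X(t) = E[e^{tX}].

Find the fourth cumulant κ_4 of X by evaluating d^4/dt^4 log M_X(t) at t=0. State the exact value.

M_X(t) = 4/(2 - t)^2
K_X(t) = log M_X(t) = -2*log(2 - t) + 2*log(2)
dK/dt = -2/(t - 2)
d^2K/dt^2 = 2/(t^2 - 4*t + 4)
d^3K/dt^3 = -4/(t^3 - 6*t^2 + 12*t - 8)
d^4K/dt^4 = 12/(t^4 - 8*t^3 + 24*t^2 - 32*t + 16)

κ_4 = d^4K/dt^4 |_{t=0} = 3/4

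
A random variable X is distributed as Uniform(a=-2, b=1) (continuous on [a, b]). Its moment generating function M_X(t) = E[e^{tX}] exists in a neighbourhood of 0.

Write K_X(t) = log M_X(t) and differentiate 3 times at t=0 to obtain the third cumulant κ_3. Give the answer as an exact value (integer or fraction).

κ_3 = d^3K/dt^3 |_{t=0} = 0

M_X(t) = (e^(t) - e^(-2*t))/(3*t)
K_X(t) = log M_X(t) = -log(t) + log(e^(t) - e^(-2*t)) - log(3)
dK/dt = (t*e^(3*t) + 2*t - e^(3*t) + 1)/(t*e^(3*t) - t)
d^2K/dt^2 = (-9*t^2*e^(3*t) + e^(6*t) - 2*e^(3*t) + 1)/(t^2*e^(6*t) - 2*t^2*e^(3*t) + t^2)
d^3K/dt^3 = (27*t^3*e^(6*t) + 27*t^3*e^(3*t) - 2*e^(9*t) + 6*e^(6*t) - 6*e^(3*t) + 2)/(t^3*e^(9*t) - 3*t^3*e^(6*t) + 3*t^3*e^(3*t) - t^3)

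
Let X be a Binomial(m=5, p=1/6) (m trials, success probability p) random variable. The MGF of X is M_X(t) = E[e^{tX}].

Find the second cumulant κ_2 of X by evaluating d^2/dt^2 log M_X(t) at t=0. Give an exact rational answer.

M_X(t) = (e^(t)/6 + 5/6)^5
K_X(t) = log M_X(t) = 5*log(e^(t)/6 + 5/6)
dK/dt = 5*e^(t)/(e^(t) + 5)
d^2K/dt^2 = 25*e^(t)/(e^(2*t) + 10*e^(t) + 25)

κ_2 = d^2K/dt^2 |_{t=0} = 25/36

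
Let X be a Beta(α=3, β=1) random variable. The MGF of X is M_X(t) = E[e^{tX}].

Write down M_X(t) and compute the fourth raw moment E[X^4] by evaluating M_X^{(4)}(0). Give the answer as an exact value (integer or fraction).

E[X^4] = D^4[M](0) = 3/7

M_X(t) = ₁F₁(3; 4; t)
D^4[M](t) = 3*₁F₁(7; 8; t)/7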